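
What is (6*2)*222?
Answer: 2664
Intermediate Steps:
(6*2)*222 = 12*222 = 2664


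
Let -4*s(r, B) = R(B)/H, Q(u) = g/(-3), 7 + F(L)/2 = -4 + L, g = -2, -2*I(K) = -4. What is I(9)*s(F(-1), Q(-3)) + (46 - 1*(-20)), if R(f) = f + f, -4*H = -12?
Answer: 592/9 ≈ 65.778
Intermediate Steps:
I(K) = 2 (I(K) = -½*(-4) = 2)
H = 3 (H = -¼*(-12) = 3)
F(L) = -22 + 2*L (F(L) = -14 + 2*(-4 + L) = -14 + (-8 + 2*L) = -22 + 2*L)
R(f) = 2*f
Q(u) = ⅔ (Q(u) = -2/(-3) = -2*(-⅓) = ⅔)
s(r, B) = -B/6 (s(r, B) = -2*B/(4*3) = -B/6)
I(9)*s(F(-1), Q(-3)) + (46 - 1*(-20)) = 2*(-⅙*⅔) + (46 - 1*(-20)) = 2*(-⅑) + (46 + 20) = -2/9 + 66 = 592/9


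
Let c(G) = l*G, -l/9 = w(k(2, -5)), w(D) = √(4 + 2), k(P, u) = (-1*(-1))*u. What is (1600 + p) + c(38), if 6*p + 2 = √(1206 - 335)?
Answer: 4799/3 - 342*√6 + √871/6 ≈ 766.86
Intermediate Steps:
k(P, u) = u (k(P, u) = 1*u = u)
w(D) = √6
l = -9*√6 ≈ -22.045
p = -⅓ + √871/6 (p = -⅓ + √(1206 - 335)/6 = -⅓ + √871/6 ≈ 4.5854)
c(G) = -9*G*√6 (c(G) = (-9*√6)*G = -9*G*√6)
(1600 + p) + c(38) = (1600 + (-⅓ + √871/6)) - 9*38*√6 = (4799/3 + √871/6) - 342*√6 = 4799/3 - 342*√6 + √871/6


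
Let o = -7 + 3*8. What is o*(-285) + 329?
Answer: -4516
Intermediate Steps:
o = 17 (o = -7 + 24 = 17)
o*(-285) + 329 = 17*(-285) + 329 = -4845 + 329 = -4516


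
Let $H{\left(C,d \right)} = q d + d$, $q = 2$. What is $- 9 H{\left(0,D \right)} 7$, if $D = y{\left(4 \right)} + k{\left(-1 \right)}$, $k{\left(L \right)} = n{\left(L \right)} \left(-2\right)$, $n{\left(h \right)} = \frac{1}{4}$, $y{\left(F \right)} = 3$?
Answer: $- \frac{945}{2} \approx -472.5$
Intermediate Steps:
$n{\left(h \right)} = \frac{1}{4}$
$k{\left(L \right)} = - \frac{1}{2}$ ($k{\left(L \right)} = \frac{1}{4} \left(-2\right) = - \frac{1}{2}$)
$D = \frac{5}{2}$ ($D = 3 - \frac{1}{2} = \frac{5}{2} \approx 2.5$)
$H{\left(C,d \right)} = 3 d$ ($H{\left(C,d \right)} = 2 d + d = 3 d$)
$- 9 H{\left(0,D \right)} 7 = - 9 \cdot 3 \cdot \frac{5}{2} \cdot 7 = \left(-9\right) \frac{15}{2} \cdot 7 = \left(- \frac{135}{2}\right) 7 = - \frac{945}{2}$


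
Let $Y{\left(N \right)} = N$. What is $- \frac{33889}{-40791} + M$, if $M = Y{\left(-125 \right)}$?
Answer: $- \frac{5064986}{40791} \approx -124.17$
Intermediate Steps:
$M = -125$
$- \frac{33889}{-40791} + M = - \frac{33889}{-40791} - 125 = \left(-33889\right) \left(- \frac{1}{40791}\right) - 125 = \frac{33889}{40791} - 125 = - \frac{5064986}{40791}$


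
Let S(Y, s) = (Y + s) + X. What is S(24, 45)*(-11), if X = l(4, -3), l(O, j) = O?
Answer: -803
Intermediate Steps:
X = 4
S(Y, s) = 4 + Y + s (S(Y, s) = (Y + s) + 4 = 4 + Y + s)
S(24, 45)*(-11) = (4 + 24 + 45)*(-11) = 73*(-11) = -803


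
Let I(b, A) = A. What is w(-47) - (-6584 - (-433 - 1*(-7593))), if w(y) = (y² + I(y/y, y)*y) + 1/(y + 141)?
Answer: 1707229/94 ≈ 18162.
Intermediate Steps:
w(y) = 1/(141 + y) + 2*y² (w(y) = (y² + y*y) + 1/(y + 141) = (y² + y²) + 1/(141 + y) = 2*y² + 1/(141 + y) = 1/(141 + y) + 2*y²)
w(-47) - (-6584 - (-433 - 1*(-7593))) = (1 + 2*(-47)³ + 282*(-47)²)/(141 - 47) - (-6584 - (-433 - 1*(-7593))) = (1 + 2*(-103823) + 282*2209)/94 - (-6584 - (-433 + 7593)) = (1 - 207646 + 622938)/94 - (-6584 - 1*7160) = (1/94)*415293 - (-6584 - 7160) = 415293/94 - 1*(-13744) = 415293/94 + 13744 = 1707229/94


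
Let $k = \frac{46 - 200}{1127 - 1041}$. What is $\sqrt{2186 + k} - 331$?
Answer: $-331 + \frac{\sqrt{4038603}}{43} \approx -284.26$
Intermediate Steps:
$k = - \frac{77}{43}$ ($k = - \frac{154}{86} = \left(-154\right) \frac{1}{86} = - \frac{77}{43} \approx -1.7907$)
$\sqrt{2186 + k} - 331 = \sqrt{2186 - \frac{77}{43}} - 331 = \sqrt{\frac{93921}{43}} - 331 = \frac{\sqrt{4038603}}{43} - 331 = -331 + \frac{\sqrt{4038603}}{43}$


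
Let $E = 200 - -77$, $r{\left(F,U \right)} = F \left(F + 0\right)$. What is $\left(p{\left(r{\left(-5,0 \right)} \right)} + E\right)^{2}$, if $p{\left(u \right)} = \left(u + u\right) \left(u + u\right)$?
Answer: $7711729$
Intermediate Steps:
$r{\left(F,U \right)} = F^{2}$ ($r{\left(F,U \right)} = F F = F^{2}$)
$p{\left(u \right)} = 4 u^{2}$ ($p{\left(u \right)} = 2 u 2 u = 4 u^{2}$)
$E = 277$ ($E = 200 + 77 = 277$)
$\left(p{\left(r{\left(-5,0 \right)} \right)} + E\right)^{2} = \left(4 \left(\left(-5\right)^{2}\right)^{2} + 277\right)^{2} = \left(4 \cdot 25^{2} + 277\right)^{2} = \left(4 \cdot 625 + 277\right)^{2} = \left(2500 + 277\right)^{2} = 2777^{2} = 7711729$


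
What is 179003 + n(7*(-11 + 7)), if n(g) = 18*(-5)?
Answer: 178913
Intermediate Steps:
n(g) = -90
179003 + n(7*(-11 + 7)) = 179003 - 90 = 178913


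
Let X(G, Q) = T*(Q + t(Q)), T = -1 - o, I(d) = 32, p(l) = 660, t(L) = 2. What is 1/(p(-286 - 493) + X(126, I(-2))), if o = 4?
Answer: 1/490 ≈ 0.0020408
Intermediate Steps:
T = -5 (T = -1 - 1*4 = -1 - 4 = -5)
X(G, Q) = -10 - 5*Q (X(G, Q) = -5*(Q + 2) = -5*(2 + Q) = -10 - 5*Q)
1/(p(-286 - 493) + X(126, I(-2))) = 1/(660 + (-10 - 5*32)) = 1/(660 + (-10 - 160)) = 1/(660 - 170) = 1/490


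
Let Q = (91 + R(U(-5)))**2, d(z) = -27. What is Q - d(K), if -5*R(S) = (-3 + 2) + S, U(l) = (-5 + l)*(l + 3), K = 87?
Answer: 190771/25 ≈ 7630.8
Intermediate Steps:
U(l) = (-5 + l)*(3 + l)
R(S) = 1/5 - S/5 (R(S) = -((-3 + 2) + S)/5 = -(-1 + S)/5 = 1/5 - S/5)
Q = 190096/25 (Q = (91 + (1/5 - (-15 + (-5)**2 - 2*(-5))/5))**2 = (91 + (1/5 - (-15 + 25 + 10)/5))**2 = (91 + (1/5 - 1/5*20))**2 = (91 + (1/5 - 4))**2 = (91 - 19/5)**2 = (436/5)**2 = 190096/25 ≈ 7603.8)
Q - d(K) = 190096/25 - 1*(-27) = 190096/25 + 27 = 190771/25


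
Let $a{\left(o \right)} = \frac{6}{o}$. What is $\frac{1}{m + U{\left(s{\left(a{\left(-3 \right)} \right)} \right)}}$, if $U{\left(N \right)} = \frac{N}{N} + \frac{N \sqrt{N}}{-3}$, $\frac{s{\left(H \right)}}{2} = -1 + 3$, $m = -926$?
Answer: $- \frac{3}{2783} \approx -0.001078$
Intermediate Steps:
$s{\left(H \right)} = 4$ ($s{\left(H \right)} = 2 \left(-1 + 3\right) = 2 \cdot 2 = 4$)
$U{\left(N \right)} = 1 - \frac{N^{\frac{3}{2}}}{3}$ ($U{\left(N \right)} = 1 + N^{\frac{3}{2}} \left(- \frac{1}{3}\right) = 1 - \frac{N^{\frac{3}{2}}}{3}$)
$\frac{1}{m + U{\left(s{\left(a{\left(-3 \right)} \right)} \right)}} = \frac{1}{-926 + \left(1 - \frac{4^{\frac{3}{2}}}{3}\right)} = \frac{1}{-926 + \left(1 - \frac{8}{3}\right)} = \frac{1}{-926 - \frac{5}{3}} = \frac{1}{- \frac{2783}{3}} = - \frac{3}{2783}$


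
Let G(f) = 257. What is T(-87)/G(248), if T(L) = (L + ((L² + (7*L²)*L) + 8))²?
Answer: 21178689324961/257 ≈ 8.2407e+10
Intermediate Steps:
T(L) = (8 + L + L² + 7*L³)² (T(L) = (L + ((L² + 7*L³) + 8))² = (L + (8 + L² + 7*L³))² = (8 + L + L² + 7*L³)²)
T(-87)/G(248) = (8 - 87 + (-87)² + 7*(-87)³)²/257 = (8 - 87 + 7569 + 7*(-658503))²*(1/257) = (8 - 87 + 7569 - 4609521)²*(1/257) = (-4602031)²*(1/257) = 21178689324961*(1/257) = 21178689324961/257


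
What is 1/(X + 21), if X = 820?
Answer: 1/841 ≈ 0.0011891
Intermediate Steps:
1/(X + 21) = 1/(820 + 21) = 1/841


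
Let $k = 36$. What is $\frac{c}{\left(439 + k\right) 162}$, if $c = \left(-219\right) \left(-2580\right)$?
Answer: $\frac{6278}{855} \approx 7.3427$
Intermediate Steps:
$c = 565020$
$\frac{c}{\left(439 + k\right) 162} = \frac{565020}{\left(439 + 36\right) 162} = \frac{565020}{475 \cdot 162} = \frac{565020}{76950} = 565020 \cdot \frac{1}{76950} = \frac{6278}{855}$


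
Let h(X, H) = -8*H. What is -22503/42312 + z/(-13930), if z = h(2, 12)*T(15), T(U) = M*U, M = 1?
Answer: -8417917/19646872 ≈ -0.42846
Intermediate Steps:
T(U) = U (T(U) = 1*U = U)
z = -1440 (z = -8*12*15 = -96*15 = -1440)
-22503/42312 + z/(-13930) = -22503/42312 - 1440/(-13930) = -22503*1/42312 - 1440*(-1/13930) = -7501/14104 + 144/1393 = -8417917/19646872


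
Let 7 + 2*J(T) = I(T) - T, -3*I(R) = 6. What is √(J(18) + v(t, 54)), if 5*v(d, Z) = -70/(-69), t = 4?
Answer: I*√253230/138 ≈ 3.6465*I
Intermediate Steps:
I(R) = -2 (I(R) = -⅓*6 = -2)
J(T) = -9/2 - T/2 (J(T) = -7/2 + (-2 - T)/2 = -7/2 + (-1 - T/2) = -9/2 - T/2)
v(d, Z) = 14/69 (v(d, Z) = (-70/(-69))/5 = (-70*(-1/69))/5 = (⅕)*(70/69) = 14/69)
√(J(18) + v(t, 54)) = √((-9/2 - ½*18) + 14/69) = √((-9/2 - 9) + 14/69) = √(-27/2 + 14/69) = √(-1835/138) = I*√253230/138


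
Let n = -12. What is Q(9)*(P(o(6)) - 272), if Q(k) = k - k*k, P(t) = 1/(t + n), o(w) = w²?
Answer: 19581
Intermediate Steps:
P(t) = 1/(-12 + t) (P(t) = 1/(t - 12) = 1/(-12 + t))
Q(k) = k - k²
Q(9)*(P(o(6)) - 272) = (9*(1 - 1*9))*(1/(-12 + 6²) - 272) = (9*(1 - 9))*(1/(-12 + 36) - 272) = (9*(-8))*(1/24 - 272) = -72*(1/24 - 272) = -72*(-6527/24) = 19581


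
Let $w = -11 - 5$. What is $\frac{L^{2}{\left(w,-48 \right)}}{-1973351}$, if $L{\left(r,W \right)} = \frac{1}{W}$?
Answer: $- \frac{1}{4546600704} \approx -2.1994 \cdot 10^{-10}$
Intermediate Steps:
$w = -16$ ($w = -11 - 5 = -16$)
$\frac{L^{2}{\left(w,-48 \right)}}{-1973351} = \frac{\left(\frac{1}{-48}\right)^{2}}{-1973351} = \left(- \frac{1}{48}\right)^{2} \left(- \frac{1}{1973351}\right) = \frac{1}{2304} \left(- \frac{1}{1973351}\right) = - \frac{1}{4546600704}$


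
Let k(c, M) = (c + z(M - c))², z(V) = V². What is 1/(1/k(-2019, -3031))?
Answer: 1044739515625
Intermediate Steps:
k(c, M) = (c + (M - c)²)²
1/(1/k(-2019, -3031)) = 1/(1/((-2019 + (-3031 - 1*(-2019))²)²)) = 1/(1/((-2019 + (-3031 + 2019)²)²)) = 1/(1/((-2019 + (-1012)²)²)) = 1/(1/((-2019 + 1024144)²)) = 1/(1/(1022125²)) = 1/(1/1044739515625) = 1044739515625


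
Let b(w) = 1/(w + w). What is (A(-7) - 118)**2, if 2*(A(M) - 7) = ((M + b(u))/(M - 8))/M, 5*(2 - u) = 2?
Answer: 139178986489/11289600 ≈ 12328.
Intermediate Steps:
u = 8/5 (u = 2 - 1/5*2 = 2 - 2/5 = 8/5 ≈ 1.6000)
b(w) = 1/(2*w)
A(M) = 7 + (5/16 + M)/(2*M*(-8 + M)) (A(M) = 7 + (((M + 1/(2*(8/5)))/(M - 8))/M)/2 = 7 + (((M + (1/2)*(5/8))/(-8 + M))/M)/2 = 7 + (((M + 5/16)/(-8 + M))/M)/2 = 7 + (((5/16 + M)/(-8 + M))/M)/2 = 7 + ((5/16 + M)/(M*(-8 + M)))/2 = 7 + (5/16 + M)/(2*M*(-8 + M)))
(A(-7) - 118)**2 = ((1/32)*(5 - 1776*(-7) + 224*(-7)**2)/(-7*(-8 - 7)) - 118)**2 = ((1/32)*(-1/7)*(5 + 12432 + 224*49)/(-15) - 118)**2 = ((1/32)*(-1/7)*(-1/15)*(5 + 12432 + 10976) - 118)**2 = ((1/32)*(-1/7)*(-1/15)*23413 - 118)**2 = (23413/3360 - 118)**2 = (-373067/3360)**2 = 139178986489/11289600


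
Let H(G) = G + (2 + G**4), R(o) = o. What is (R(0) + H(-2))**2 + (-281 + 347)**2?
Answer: 4612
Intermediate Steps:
H(G) = 2 + G + G**4
(R(0) + H(-2))**2 + (-281 + 347)**2 = (0 + (2 - 2 + (-2)**4))**2 + (-281 + 347)**2 = (0 + (2 - 2 + 16))**2 + 66**2 = (0 + 16)**2 + 4356 = 16**2 + 4356 = 256 + 4356 = 4612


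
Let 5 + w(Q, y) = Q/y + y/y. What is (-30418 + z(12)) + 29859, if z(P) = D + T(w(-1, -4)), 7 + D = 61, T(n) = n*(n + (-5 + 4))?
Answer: -7795/16 ≈ -487.19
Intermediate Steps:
w(Q, y) = -4 + Q/y (w(Q, y) = -5 + (Q/y + y/y) = -5 + (Q/y + 1) = -5 + (1 + Q/y) = -4 + Q/y)
T(n) = n*(-1 + n) (T(n) = n*(n - 1) = n*(-1 + n))
D = 54 (D = -7 + 61 = 54)
z(P) = 1149/16 (z(P) = 54 + (-4 - 1/(-4))*(-1 + (-4 - 1/(-4))) = 54 + (-4 - 1*(-1/4))*(-1 + (-4 - 1*(-1/4))) = 54 + (-4 + 1/4)*(-1 + (-4 + 1/4)) = 54 - 15*(-1 - 15/4)/4 = 54 - 15/4*(-19/4) = 54 + 285/16 = 1149/16)
(-30418 + z(12)) + 29859 = (-30418 + 1149/16) + 29859 = -485539/16 + 29859 = -7795/16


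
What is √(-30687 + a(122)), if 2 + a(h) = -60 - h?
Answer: I*√30871 ≈ 175.7*I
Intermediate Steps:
a(h) = -62 - h (a(h) = -2 + (-60 - h) = -62 - h)
√(-30687 + a(122)) = √(-30687 + (-62 - 1*122)) = √(-30687 + (-62 - 122)) = √(-30687 - 184) = √(-30871) = I*√30871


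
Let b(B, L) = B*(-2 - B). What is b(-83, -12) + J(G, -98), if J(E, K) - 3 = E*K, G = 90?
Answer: -15540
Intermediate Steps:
J(E, K) = 3 + E*K
b(-83, -12) + J(G, -98) = -1*(-83)*(2 - 83) + (3 + 90*(-98)) = -1*(-83)*(-81) + (3 - 8820) = -6723 - 8817 = -15540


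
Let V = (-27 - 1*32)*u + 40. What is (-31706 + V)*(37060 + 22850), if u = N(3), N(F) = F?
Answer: -1907714130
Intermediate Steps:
u = 3
V = -137 (V = (-27 - 1*32)*3 + 40 = (-27 - 32)*3 + 40 = -59*3 + 40 = -177 + 40 = -137)
(-31706 + V)*(37060 + 22850) = (-31706 - 137)*(37060 + 22850) = -31843*59910 = -1907714130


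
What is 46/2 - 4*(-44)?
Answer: 199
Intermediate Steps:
46/2 - 4*(-44) = 46*(½) + 176 = 23 + 176 = 199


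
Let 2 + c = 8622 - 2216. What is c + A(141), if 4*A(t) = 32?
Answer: 6412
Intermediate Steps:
A(t) = 8 (A(t) = (¼)*32 = 8)
c = 6404 (c = -2 + (8622 - 2216) = -2 + 6406 = 6404)
c + A(141) = 6404 + 8 = 6412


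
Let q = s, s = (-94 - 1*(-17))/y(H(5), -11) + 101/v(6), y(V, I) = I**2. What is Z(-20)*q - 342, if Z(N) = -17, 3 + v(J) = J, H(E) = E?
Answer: -29816/33 ≈ -903.52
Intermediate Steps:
v(J) = -3 + J
s = 1090/33 (s = (-94 - 1*(-17))/((-11)**2) + 101/(-3 + 6) = (-94 + 17)/121 + 101/3 = -77*1/121 + 101*(1/3) = -7/11 + 101/3 = 1090/33 ≈ 33.030)
q = 1090/33 ≈ 33.030
Z(-20)*q - 342 = -17*1090/33 - 342 = -18530/33 - 342 = -29816/33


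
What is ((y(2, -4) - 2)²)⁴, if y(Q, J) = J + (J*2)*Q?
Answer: 54875873536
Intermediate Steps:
y(Q, J) = J + 2*J*Q (y(Q, J) = J + (2*J)*Q = J + 2*J*Q)
((y(2, -4) - 2)²)⁴ = ((-4*(1 + 2*2) - 2)²)⁴ = ((-4*(1 + 4) - 2)²)⁴ = ((-4*5 - 2)²)⁴ = ((-20 - 2)²)⁴ = ((-22)²)⁴ = 484⁴ = 54875873536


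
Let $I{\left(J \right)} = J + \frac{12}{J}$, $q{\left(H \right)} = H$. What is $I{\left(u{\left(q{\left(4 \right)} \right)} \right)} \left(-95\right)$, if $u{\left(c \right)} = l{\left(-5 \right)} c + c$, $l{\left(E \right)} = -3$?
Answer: $\frac{1805}{2} \approx 902.5$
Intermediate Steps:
$u{\left(c \right)} = - 2 c$ ($u{\left(c \right)} = - 3 c + c = - 2 c$)
$I{\left(u{\left(q{\left(4 \right)} \right)} \right)} \left(-95\right) = \left(\left(-2\right) 4 + \frac{12}{\left(-2\right) 4}\right) \left(-95\right) = \left(-8 + \frac{12}{-8}\right) \left(-95\right) = \left(-8 + 12 \left(- \frac{1}{8}\right)\right) \left(-95\right) = \left(-8 - \frac{3}{2}\right) \left(-95\right) = \left(- \frac{19}{2}\right) \left(-95\right) = \frac{1805}{2}$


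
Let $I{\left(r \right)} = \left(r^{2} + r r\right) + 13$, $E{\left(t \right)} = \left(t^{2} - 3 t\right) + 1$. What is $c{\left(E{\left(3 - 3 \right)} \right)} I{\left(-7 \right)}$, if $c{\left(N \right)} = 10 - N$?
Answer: $999$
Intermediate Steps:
$E{\left(t \right)} = 1 + t^{2} - 3 t$
$I{\left(r \right)} = 13 + 2 r^{2}$ ($I{\left(r \right)} = \left(r^{2} + r^{2}\right) + 13 = 2 r^{2} + 13 = 13 + 2 r^{2}$)
$c{\left(E{\left(3 - 3 \right)} \right)} I{\left(-7 \right)} = \left(10 - \left(1 + \left(3 - 3\right)^{2} - 3 \left(3 - 3\right)\right)\right) \left(13 + 2 \left(-7\right)^{2}\right) = \left(10 - \left(1 + \left(3 - 3\right)^{2} - 3 \left(3 - 3\right)\right)\right) \left(13 + 2 \cdot 49\right) = \left(10 - \left(1 + 0^{2} - 0\right)\right) \left(13 + 98\right) = \left(10 - \left(1 + 0 + 0\right)\right) 111 = \left(10 - 1\right) 111 = 9 \cdot 111 = 999$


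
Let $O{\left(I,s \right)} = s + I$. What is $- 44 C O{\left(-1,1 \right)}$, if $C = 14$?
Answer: $0$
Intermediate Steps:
$O{\left(I,s \right)} = I + s$
$- 44 C O{\left(-1,1 \right)} = \left(-44\right) 14 \left(-1 + 1\right) = \left(-616\right) 0 = 0$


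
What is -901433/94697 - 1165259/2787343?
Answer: -2622949494042/263953020071 ≈ -9.9372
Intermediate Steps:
-901433/94697 - 1165259/2787343 = -2622949494042/263953020071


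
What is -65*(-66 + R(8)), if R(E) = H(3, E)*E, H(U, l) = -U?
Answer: 5850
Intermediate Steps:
R(E) = -3*E (R(E) = (-1*3)*E = -3*E)
-65*(-66 + R(8)) = -65*(-66 - 3*8) = -65*(-66 - 24) = -65*(-90) = 5850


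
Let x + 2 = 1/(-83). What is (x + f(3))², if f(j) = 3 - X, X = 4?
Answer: 62500/6889 ≈ 9.0724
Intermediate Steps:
x = -167/83 (x = -2 + 1/(-83) = -2 - 1/83 = -167/83 ≈ -2.0120)
f(j) = -1 (f(j) = 3 - 1*4 = 3 - 4 = -1)
(x + f(3))² = (-167/83 - 1)² = (-250/83)² = 62500/6889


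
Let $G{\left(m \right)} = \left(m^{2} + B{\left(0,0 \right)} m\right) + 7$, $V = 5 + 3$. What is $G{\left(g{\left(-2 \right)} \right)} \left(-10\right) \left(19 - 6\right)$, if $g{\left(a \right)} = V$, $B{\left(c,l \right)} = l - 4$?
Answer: $-5070$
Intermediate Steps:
$B{\left(c,l \right)} = -4 + l$ ($B{\left(c,l \right)} = l - 4 = -4 + l$)
$V = 8$
$g{\left(a \right)} = 8$
$G{\left(m \right)} = 7 + m^{2} - 4 m$ ($G{\left(m \right)} = \left(m^{2} + \left(-4 + 0\right) m\right) + 7 = \left(m^{2} - 4 m\right) + 7 = 7 + m^{2} - 4 m$)
$G{\left(g{\left(-2 \right)} \right)} \left(-10\right) \left(19 - 6\right) = \left(7 + 8^{2} - 32\right) \left(-10\right) \left(19 - 6\right) = \left(7 + 64 - 32\right) \left(-10\right) \left(19 - 6\right) = 39 \left(-10\right) 13 = \left(-390\right) 13 = -5070$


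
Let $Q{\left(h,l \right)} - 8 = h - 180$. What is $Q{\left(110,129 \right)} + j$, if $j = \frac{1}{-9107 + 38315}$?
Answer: $- \frac{1810895}{29208} \approx -62.0$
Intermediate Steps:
$Q{\left(h,l \right)} = -172 + h$ ($Q{\left(h,l \right)} = 8 + \left(h - 180\right) = 8 + \left(-180 + h\right) = -172 + h$)
$j = \frac{1}{29208} \approx 3.4237 \cdot 10^{-5}$
$Q{\left(110,129 \right)} + j = \left(-172 + 110\right) + \frac{1}{29208} = -62 + \frac{1}{29208} = - \frac{1810895}{29208}$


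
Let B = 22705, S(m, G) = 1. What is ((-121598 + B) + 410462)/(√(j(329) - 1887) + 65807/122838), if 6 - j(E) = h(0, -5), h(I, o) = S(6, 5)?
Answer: 2518599251277354/28402156488457 - 4701318930028836*I*√1882/28402156488457 ≈ 88.676 - 7180.9*I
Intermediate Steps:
h(I, o) = 1
j(E) = 5 (j(E) = 6 - 1*1 = 6 - 1 = 5)
((-121598 + B) + 410462)/(√(j(329) - 1887) + 65807/122838) = ((-121598 + 22705) + 410462)/(√(5 - 1887) + 65807/122838) = (-98893 + 410462)/(√(-1882) + 65807*(1/122838)) = 311569/(I*√1882 + 65807/122838) = 311569/(65807/122838 + I*√1882)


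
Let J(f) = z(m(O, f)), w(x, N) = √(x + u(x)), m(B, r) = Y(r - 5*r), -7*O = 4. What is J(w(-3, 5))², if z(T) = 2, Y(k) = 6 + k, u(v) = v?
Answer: 4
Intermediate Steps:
O = -4/7 (O = -⅐*4 = -4/7 ≈ -0.57143)
m(B, r) = 6 - 4*r (m(B, r) = 6 + (r - 5*r) = 6 - 4*r)
w(x, N) = √2*√x (w(x, N) = √(x + x) = √(2*x) = √2*√x)
J(f) = 2
J(w(-3, 5))² = 2² = 4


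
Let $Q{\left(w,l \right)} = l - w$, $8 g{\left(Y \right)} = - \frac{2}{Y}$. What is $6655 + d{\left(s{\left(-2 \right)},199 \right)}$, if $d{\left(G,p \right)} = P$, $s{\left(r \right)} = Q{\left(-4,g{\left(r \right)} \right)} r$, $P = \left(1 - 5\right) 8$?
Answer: $6623$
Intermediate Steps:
$g{\left(Y \right)} = - \frac{1}{4 Y}$ ($g{\left(Y \right)} = \frac{\left(-2\right) \frac{1}{Y}}{8} = - \frac{1}{4 Y}$)
$P = -32$ ($P = \left(-4\right) 8 = -32$)
$s{\left(r \right)} = r \left(4 - \frac{1}{4 r}\right)$ ($s{\left(r \right)} = \left(- \frac{1}{4 r} - -4\right) r = \left(- \frac{1}{4 r} + 4\right) r = \left(4 - \frac{1}{4 r}\right) r = r \left(4 - \frac{1}{4 r}\right)$)
$d{\left(G,p \right)} = -32$
$6655 + d{\left(s{\left(-2 \right)},199 \right)} = 6655 - 32 = 6623$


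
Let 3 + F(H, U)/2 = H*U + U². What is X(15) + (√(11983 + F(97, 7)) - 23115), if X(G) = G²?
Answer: -22890 + √13433 ≈ -22774.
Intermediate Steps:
F(H, U) = -6 + 2*U² + 2*H*U (F(H, U) = -6 + 2*(H*U + U²) = -6 + 2*(U² + H*U) = -6 + (2*U² + 2*H*U) = -6 + 2*U² + 2*H*U)
X(15) + (√(11983 + F(97, 7)) - 23115) = 15² + (√(11983 + (-6 + 2*7² + 2*97*7)) - 23115) = 225 + (√(11983 + (-6 + 2*49 + 1358)) - 23115) = 225 + (√(11983 + (-6 + 98 + 1358)) - 23115) = 225 + (√(11983 + 1450) - 23115) = 225 + (√13433 - 23115) = 225 + (-23115 + √13433) = -22890 + √13433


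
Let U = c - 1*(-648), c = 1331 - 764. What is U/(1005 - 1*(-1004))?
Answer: 1215/2009 ≈ 0.60478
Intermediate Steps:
c = 567
U = 1215 (U = 567 - 1*(-648) = 567 + 648 = 1215)
U/(1005 - 1*(-1004)) = 1215/(1005 - 1*(-1004)) = 1215/(1005 + 1004) = 1215/2009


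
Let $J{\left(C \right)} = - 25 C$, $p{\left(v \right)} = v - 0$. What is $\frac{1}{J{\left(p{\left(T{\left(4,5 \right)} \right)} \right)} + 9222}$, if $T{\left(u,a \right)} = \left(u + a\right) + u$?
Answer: $\frac{1}{8897} \approx 0.0001124$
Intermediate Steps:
$T{\left(u,a \right)} = a + 2 u$ ($T{\left(u,a \right)} = \left(a + u\right) + u = a + 2 u$)
$p{\left(v \right)} = v$ ($p{\left(v \right)} = v + 0 = v$)
$\frac{1}{J{\left(p{\left(T{\left(4,5 \right)} \right)} \right)} + 9222} = \frac{1}{- 25 \left(5 + 2 \cdot 4\right) + 9222} = \frac{1}{- 25 \left(5 + 8\right) + 9222} = \frac{1}{\left(-25\right) 13 + 9222} = \frac{1}{-325 + 9222} = \frac{1}{8897}$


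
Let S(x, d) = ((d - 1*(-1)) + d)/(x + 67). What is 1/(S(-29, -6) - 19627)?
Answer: -38/745837 ≈ -5.0949e-5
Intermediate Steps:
S(x, d) = (1 + 2*d)/(67 + x) (S(x, d) = ((d + 1) + d)/(67 + x) = ((1 + d) + d)/(67 + x) = (1 + 2*d)/(67 + x))
1/(S(-29, -6) - 19627) = 1/((1 + 2*(-6))/(67 - 29) - 19627) = 1/((1 - 12)/38 - 19627) = 1/((1/38)*(-11) - 19627) = 1/(-11/38 - 19627) = 1/(-745837/38) = -38/745837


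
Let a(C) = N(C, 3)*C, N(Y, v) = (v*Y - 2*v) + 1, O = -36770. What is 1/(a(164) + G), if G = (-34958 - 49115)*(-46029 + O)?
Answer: 1/6961240195 ≈ 1.4365e-10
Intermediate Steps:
G = 6961160327 (G = (-34958 - 49115)*(-46029 - 36770) = -84073*(-82799) = 6961160327)
N(Y, v) = 1 - 2*v + Y*v (N(Y, v) = (Y*v - 2*v) + 1 = (-2*v + Y*v) + 1 = 1 - 2*v + Y*v)
a(C) = C*(-5 + 3*C) (a(C) = (1 - 2*3 + C*3)*C = (1 - 6 + 3*C)*C = (-5 + 3*C)*C = C*(-5 + 3*C))
1/(a(164) + G) = 1/(164*(-5 + 3*164) + 6961160327) = 1/(164*(-5 + 492) + 6961160327) = 1/(164*487 + 6961160327) = 1/(79868 + 6961160327) = 1/6961240195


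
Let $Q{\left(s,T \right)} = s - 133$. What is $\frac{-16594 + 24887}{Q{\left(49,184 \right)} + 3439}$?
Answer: $\frac{8293}{3355} \approx 2.4718$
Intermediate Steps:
$Q{\left(s,T \right)} = -133 + s$
$\frac{-16594 + 24887}{Q{\left(49,184 \right)} + 3439} = \frac{-16594 + 24887}{\left(-133 + 49\right) + 3439} = \frac{8293}{-84 + 3439} = \frac{8293}{3355}$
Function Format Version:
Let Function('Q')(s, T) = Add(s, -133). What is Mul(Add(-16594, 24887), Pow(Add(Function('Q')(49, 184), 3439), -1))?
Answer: Rational(8293, 3355) ≈ 2.4718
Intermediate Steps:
Function('Q')(s, T) = Add(-133, s)
Mul(Add(-16594, 24887), Pow(Add(Function('Q')(49, 184), 3439), -1)) = Mul(Add(-16594, 24887), Pow(Add(Add(-133, 49), 3439), -1)) = Mul(8293, Pow(Add(-84, 3439), -1)) = Mul(8293, Pow(3355, -1)) = Mul(8293, Rational(1, 3355)) = Rational(8293, 3355)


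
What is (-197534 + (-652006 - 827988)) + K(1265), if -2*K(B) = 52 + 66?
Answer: -1677587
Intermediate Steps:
K(B) = -59 (K(B) = -(52 + 66)/2 = -½*118 = -59)
(-197534 + (-652006 - 827988)) + K(1265) = (-197534 + (-652006 - 827988)) - 59 = (-197534 - 1479994) - 59 = -1677528 - 59 = -1677587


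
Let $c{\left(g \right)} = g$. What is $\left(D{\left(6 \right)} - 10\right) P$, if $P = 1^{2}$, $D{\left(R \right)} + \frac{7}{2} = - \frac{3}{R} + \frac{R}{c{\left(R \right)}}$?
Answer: $-13$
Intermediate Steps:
$D{\left(R \right)} = - \frac{5}{2} - \frac{3}{R}$ ($D{\left(R \right)} = - \frac{7}{2} - \left(\frac{3}{R} - \frac{R}{R}\right) = - \frac{7}{2} + \left(- \frac{3}{R} + 1\right) = - \frac{7}{2} + \left(1 - \frac{3}{R}\right) = - \frac{5}{2} - \frac{3}{R}$)
$P = 1$
$\left(D{\left(6 \right)} - 10\right) P = \left(\left(- \frac{5}{2} - \frac{3}{6}\right) - 10\right) 1 = \left(\left(- \frac{5}{2} - \frac{1}{2}\right) - 10\right) 1 = \left(-3 - 10\right) 1 = \left(-13\right) 1 = -13$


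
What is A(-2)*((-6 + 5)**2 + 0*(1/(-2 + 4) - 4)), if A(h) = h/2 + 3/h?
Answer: -5/2 ≈ -2.5000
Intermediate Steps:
A(h) = h/2 + 3/h (A(h) = h*(1/2) + 3/h = h/2 + 3/h)
A(-2)*((-6 + 5)**2 + 0*(1/(-2 + 4) - 4)) = ((1/2)*(-2) + 3/(-2))*((-6 + 5)**2 + 0*(1/(-2 + 4) - 4)) = (-1 + 3*(-1/2))*((-1)**2 + 0*(1/2 - 4)) = (-1 - 3/2)*(1 + 0*(1/2 - 4)) = -5*(1 + 0*(-7/2))/2 = -5*(1 + 0)/2 = -5/2*1 = -5/2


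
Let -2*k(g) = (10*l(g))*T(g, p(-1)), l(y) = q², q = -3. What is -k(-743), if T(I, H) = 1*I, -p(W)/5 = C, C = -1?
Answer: -33435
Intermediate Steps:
p(W) = 5 (p(W) = -5*(-1) = 5)
T(I, H) = I
l(y) = 9 (l(y) = (-3)² = 9)
k(g) = -45*g (k(g) = -10*9*g/2 = -45*g)
-k(-743) = -(-45)*(-743) = -1*33435 = -33435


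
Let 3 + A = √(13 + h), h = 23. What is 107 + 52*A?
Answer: 263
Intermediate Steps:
A = 3 (A = -3 + √(13 + 23) = -3 + √36 = -3 + 6 = 3)
107 + 52*A = 107 + 52*3 = 107 + 156 = 263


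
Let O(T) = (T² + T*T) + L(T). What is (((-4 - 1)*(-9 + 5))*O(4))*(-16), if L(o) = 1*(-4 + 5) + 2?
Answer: -11200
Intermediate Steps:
L(o) = 3 (L(o) = 1*1 + 2 = 1 + 2 = 3)
O(T) = 3 + 2*T² (O(T) = (T² + T*T) + 3 = (T² + T²) + 3 = 2*T² + 3 = 3 + 2*T²)
(((-4 - 1)*(-9 + 5))*O(4))*(-16) = (((-4 - 1)*(-9 + 5))*(3 + 2*4²))*(-16) = ((-5*(-4))*(3 + 2*16))*(-16) = (20*(3 + 32))*(-16) = (20*35)*(-16) = 700*(-16) = -11200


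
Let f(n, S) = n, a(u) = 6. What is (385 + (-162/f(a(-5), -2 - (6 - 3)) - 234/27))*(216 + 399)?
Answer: 214840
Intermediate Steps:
(385 + (-162/f(a(-5), -2 - (6 - 3)) - 234/27))*(216 + 399) = (385 + (-162/6 - 234/27))*(216 + 399) = (385 + (-162*1/6 - 234*1/27))*615 = (385 + (-27 - 26/3))*615 = (385 - 107/3)*615 = (1048/3)*615 = 214840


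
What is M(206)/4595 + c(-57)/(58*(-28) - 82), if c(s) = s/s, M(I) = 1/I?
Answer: -236216/403712105 ≈ -0.00058511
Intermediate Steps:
c(s) = 1
M(206)/4595 + c(-57)/(58*(-28) - 82) = 1/(206*4595) + 1/(58*(-28) - 82) = (1/206)*(1/4595) + 1/(-1624 - 82) = 1/946570 + 1/(-1706) = 1/946570 + 1*(-1/1706) = 1/946570 - 1/1706 = -236216/403712105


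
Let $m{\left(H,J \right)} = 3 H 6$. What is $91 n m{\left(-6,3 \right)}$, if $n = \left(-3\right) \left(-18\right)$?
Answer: $-530712$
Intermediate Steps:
$m{\left(H,J \right)} = 18 H$
$n = 54$
$91 n m{\left(-6,3 \right)} = 91 \cdot 54 \cdot 18 \left(-6\right) = 4914 \left(-108\right) = -530712$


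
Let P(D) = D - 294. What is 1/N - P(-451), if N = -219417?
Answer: 163465664/219417 ≈ 745.00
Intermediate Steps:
P(D) = -294 + D
1/N - P(-451) = 1/(-219417) - (-294 - 451) = -1/219417 - 1*(-745) = -1/219417 + 745 = 163465664/219417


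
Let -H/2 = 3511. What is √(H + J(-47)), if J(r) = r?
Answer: I*√7069 ≈ 84.077*I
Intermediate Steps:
H = -7022 (H = -2*3511 = -7022)
√(H + J(-47)) = √(-7022 - 47) = √(-7069) = I*√7069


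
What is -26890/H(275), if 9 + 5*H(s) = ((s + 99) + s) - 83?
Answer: -134450/557 ≈ -241.38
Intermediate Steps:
H(s) = 7/5 + 2*s/5 (H(s) = -9/5 + (((s + 99) + s) - 83)/5 = -9/5 + (((99 + s) + s) - 83)/5 = -9/5 + ((99 + 2*s) - 83)/5 = -9/5 + (16 + 2*s)/5 = -9/5 + (16/5 + 2*s/5) = 7/5 + 2*s/5)
-26890/H(275) = -26890/(7/5 + (2/5)*275) = -26890/(7/5 + 110) = -26890/557/5 = -26890*5/557 = -134450/557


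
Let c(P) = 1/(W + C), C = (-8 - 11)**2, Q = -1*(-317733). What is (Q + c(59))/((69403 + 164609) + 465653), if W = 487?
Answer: 53887517/118663184 ≈ 0.45412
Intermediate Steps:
Q = 317733
C = 361 (C = (-19)**2 = 361)
c(P) = 1/848 (c(P) = 1/(487 + 361) = 1/848)
(Q + c(59))/((69403 + 164609) + 465653) = (317733 + 1/848)/((69403 + 164609) + 465653) = 269437585/(848*(234012 + 465653)) = (269437585/848)/699665 = (269437585/848)*(1/699665) = 53887517/118663184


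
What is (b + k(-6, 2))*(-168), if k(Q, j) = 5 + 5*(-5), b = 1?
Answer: 3192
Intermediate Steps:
k(Q, j) = -20 (k(Q, j) = 5 - 25 = -20)
(b + k(-6, 2))*(-168) = (1 - 20)*(-168) = -19*(-168) = 3192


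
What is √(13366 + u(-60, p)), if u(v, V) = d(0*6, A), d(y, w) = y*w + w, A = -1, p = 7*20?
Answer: 9*√165 ≈ 115.61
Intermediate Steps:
p = 140
d(y, w) = w + w*y (d(y, w) = w*y + w = w + w*y)
u(v, V) = -1 (u(v, V) = -(1 + 0*6) = -(1 + 0) = -1*1 = -1)
√(13366 + u(-60, p)) = √(13366 - 1) = √13365 = 9*√165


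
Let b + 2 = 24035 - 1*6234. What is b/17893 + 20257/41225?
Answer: 1096222276/737638925 ≈ 1.4861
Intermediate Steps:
b = 17799 (b = -2 + (24035 - 1*6234) = -2 + (24035 - 6234) = -2 + 17801 = 17799)
b/17893 + 20257/41225 = 17799/17893 + 20257/41225 = 1096222276/737638925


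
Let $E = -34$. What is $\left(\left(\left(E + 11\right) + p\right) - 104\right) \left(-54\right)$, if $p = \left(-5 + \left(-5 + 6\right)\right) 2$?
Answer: $7290$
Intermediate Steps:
$p = -8$ ($p = \left(-5 + 1\right) 2 = \left(-4\right) 2 = -8$)
$\left(\left(\left(E + 11\right) + p\right) - 104\right) \left(-54\right) = \left(\left(\left(-34 + 11\right) - 8\right) - 104\right) \left(-54\right) = \left(\left(-23 - 8\right) - 104\right) \left(-54\right) = \left(-31 - 104\right) \left(-54\right) = \left(-135\right) \left(-54\right) = 7290$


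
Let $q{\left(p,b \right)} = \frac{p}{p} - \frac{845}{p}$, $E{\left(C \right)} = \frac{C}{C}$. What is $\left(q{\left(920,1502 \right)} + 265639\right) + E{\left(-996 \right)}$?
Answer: $\frac{48877775}{184} \approx 2.6564 \cdot 10^{5}$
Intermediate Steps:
$E{\left(C \right)} = 1$
$q{\left(p,b \right)} = 1 - \frac{845}{p}$
$\left(q{\left(920,1502 \right)} + 265639\right) + E{\left(-996 \right)} = \left(\frac{-845 + 920}{920} + 265639\right) + 1 = \left(\frac{1}{920} \cdot 75 + 265639\right) + 1 = \left(\frac{15}{184} + 265639\right) + 1 = \frac{48877591}{184} + 1 = \frac{48877775}{184}$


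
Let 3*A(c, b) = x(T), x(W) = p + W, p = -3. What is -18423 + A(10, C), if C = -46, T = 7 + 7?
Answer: -55258/3 ≈ -18419.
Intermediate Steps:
T = 14
x(W) = -3 + W
A(c, b) = 11/3 (A(c, b) = (-3 + 14)/3 = (1/3)*11 = 11/3)
-18423 + A(10, C) = -18423 + 11/3 = -55258/3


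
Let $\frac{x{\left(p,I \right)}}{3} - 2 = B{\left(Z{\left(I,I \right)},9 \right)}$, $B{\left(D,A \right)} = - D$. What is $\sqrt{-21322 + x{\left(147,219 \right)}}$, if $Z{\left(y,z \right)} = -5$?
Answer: $i \sqrt{21301} \approx 145.95 i$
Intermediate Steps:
$x{\left(p,I \right)} = 21$ ($x{\left(p,I \right)} = 6 + 3 \left(\left(-1\right) \left(-5\right)\right) = 6 + 3 \cdot 5 = 6 + 15 = 21$)
$\sqrt{-21322 + x{\left(147,219 \right)}} = \sqrt{-21322 + 21} = \sqrt{-21301} = i \sqrt{21301}$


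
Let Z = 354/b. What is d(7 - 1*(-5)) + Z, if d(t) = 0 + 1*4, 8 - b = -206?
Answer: 605/107 ≈ 5.6542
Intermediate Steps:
b = 214 (b = 8 - 1*(-206) = 8 + 206 = 214)
Z = 177/107 (Z = 354/214 = 354*(1/214) = 177/107 ≈ 1.6542)
d(t) = 4 (d(t) = 0 + 4 = 4)
d(7 - 1*(-5)) + Z = 4 + 177/107 = 605/107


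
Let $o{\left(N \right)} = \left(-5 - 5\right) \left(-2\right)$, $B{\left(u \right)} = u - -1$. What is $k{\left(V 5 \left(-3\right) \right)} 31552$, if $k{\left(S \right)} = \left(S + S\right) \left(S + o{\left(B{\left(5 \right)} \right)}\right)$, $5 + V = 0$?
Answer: $449616000$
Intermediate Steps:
$V = -5$ ($V = -5 + 0 = -5$)
$B{\left(u \right)} = 1 + u$ ($B{\left(u \right)} = u + 1 = 1 + u$)
$o{\left(N \right)} = 20$ ($o{\left(N \right)} = \left(-10\right) \left(-2\right) = 20$)
$k{\left(S \right)} = 2 S \left(20 + S\right)$ ($k{\left(S \right)} = \left(S + S\right) \left(S + 20\right) = 2 S \left(20 + S\right)$)
$k{\left(V 5 \left(-3\right) \right)} 31552 = 2 \left(-5\right) 5 \left(-3\right) \left(20 + \left(-5\right) 5 \left(-3\right)\right) 31552 = 2 \left(\left(-25\right) \left(-3\right)\right) \left(20 - -75\right) 31552 = 2 \cdot 75 \left(20 + 75\right) 31552 = 2 \cdot 75 \cdot 95 \cdot 31552 = 14250 \cdot 31552 = 449616000$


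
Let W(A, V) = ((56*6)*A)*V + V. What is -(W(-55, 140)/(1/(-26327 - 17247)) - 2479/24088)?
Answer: -2715405371172241/24088 ≈ -1.1273e+11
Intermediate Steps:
W(A, V) = V + 336*A*V (W(A, V) = (336*A)*V + V = 336*A*V + V = V + 336*A*V)
-(W(-55, 140)/(1/(-26327 - 17247)) - 2479/24088) = -((140*(1 + 336*(-55)))/(1/(-26327 - 17247)) - 2479/24088) = -((140*(1 - 18480))/(1/(-43574)) - 2479*1/24088) = -((140*(-18479))/(-1/43574) - 2479/24088) = -(-2587060*(-43574) - 2479/24088) = -(112728552440 - 2479/24088) = -1*2715405371172241/24088 = -2715405371172241/24088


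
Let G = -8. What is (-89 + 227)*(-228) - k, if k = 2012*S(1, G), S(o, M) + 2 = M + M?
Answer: 4752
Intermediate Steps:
S(o, M) = -2 + 2*M (S(o, M) = -2 + (M + M) = -2 + 2*M)
k = -36216 (k = 2012*(-2 + 2*(-8)) = 2012*(-2 - 16) = 2012*(-18) = -36216)
(-89 + 227)*(-228) - k = (-89 + 227)*(-228) - 1*(-36216) = 138*(-228) + 36216 = -31464 + 36216 = 4752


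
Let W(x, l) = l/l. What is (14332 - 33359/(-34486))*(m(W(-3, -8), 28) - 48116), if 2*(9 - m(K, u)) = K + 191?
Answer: -554095403031/802 ≈ -6.9089e+8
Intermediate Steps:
W(x, l) = 1
m(K, u) = -173/2 - K/2 (m(K, u) = 9 - (K + 191)/2 = 9 - (191 + K)/2 = 9 + (-191/2 - K/2) = -173/2 - K/2)
(14332 - 33359/(-34486))*(m(W(-3, -8), 28) - 48116) = (14332 - 33359/(-34486))*((-173/2 - ½*1) - 48116) = (14332 - 33359*(-1/34486))*((-173/2 - ½) - 48116) = (14332 + 33359/34486)*(-87 - 48116) = (494286711/34486)*(-48203) = -554095403031/802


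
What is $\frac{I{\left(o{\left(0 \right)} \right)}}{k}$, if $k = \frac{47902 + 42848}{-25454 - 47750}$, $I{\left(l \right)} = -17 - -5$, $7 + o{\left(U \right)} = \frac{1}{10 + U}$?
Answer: $\frac{146408}{15125} \approx 9.6799$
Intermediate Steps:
$o{\left(U \right)} = -7 + \frac{1}{10 + U}$
$I{\left(l \right)} = -12$ ($I{\left(l \right)} = -17 + 5 = -12$)
$k = - \frac{45375}{36602}$ ($k = \frac{90750}{-73204} = 90750 \left(- \frac{1}{73204}\right) = - \frac{45375}{36602} \approx -1.2397$)
$\frac{I{\left(o{\left(0 \right)} \right)}}{k} = - \frac{12}{- \frac{45375}{36602}} = \left(-12\right) \left(- \frac{36602}{45375}\right) = \frac{146408}{15125}$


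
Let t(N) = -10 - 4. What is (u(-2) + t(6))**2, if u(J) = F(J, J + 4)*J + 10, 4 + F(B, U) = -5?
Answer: 196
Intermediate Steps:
F(B, U) = -9 (F(B, U) = -4 - 5 = -9)
u(J) = 10 - 9*J (u(J) = -9*J + 10 = 10 - 9*J)
t(N) = -14
(u(-2) + t(6))**2 = ((10 - 9*(-2)) - 14)**2 = ((10 + 18) - 14)**2 = (28 - 14)**2 = 14**2 = 196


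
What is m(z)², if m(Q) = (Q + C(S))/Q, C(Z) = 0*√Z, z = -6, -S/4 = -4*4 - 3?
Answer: 1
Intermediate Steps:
S = 76 (S = -4*(-4*4 - 3) = -4*(-16 - 3) = -4*(-19) = 76)
C(Z) = 0
m(Q) = 1 (m(Q) = (Q + 0)/Q = Q/Q = 1)
m(z)² = 1² = 1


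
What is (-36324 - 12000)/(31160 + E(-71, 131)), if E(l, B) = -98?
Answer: -8054/5177 ≈ -1.5557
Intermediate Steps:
(-36324 - 12000)/(31160 + E(-71, 131)) = (-36324 - 12000)/(31160 - 98) = -48324/31062 = -48324*1/31062 = -8054/5177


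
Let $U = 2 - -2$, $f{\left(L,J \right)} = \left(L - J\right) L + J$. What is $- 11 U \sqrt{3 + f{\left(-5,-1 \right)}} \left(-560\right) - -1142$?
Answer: $1142 + 24640 \sqrt{22} \approx 1.1671 \cdot 10^{5}$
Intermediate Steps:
$f{\left(L,J \right)} = J + L \left(L - J\right)$ ($f{\left(L,J \right)} = L \left(L - J\right) + J = J + L \left(L - J\right)$)
$U = 4$ ($U = 2 + 2 = 4$)
$- 11 U \sqrt{3 + f{\left(-5,-1 \right)}} \left(-560\right) - -1142 = \left(-11\right) 4 \sqrt{3 - \left(1 - 25 + 5\right)} \left(-560\right) - -1142 = - 44 \sqrt{3 - -19} \left(-560\right) + 1142 = - 44 \sqrt{3 + 19} \left(-560\right) + 1142 = - 44 \sqrt{22} \left(-560\right) + 1142 = 24640 \sqrt{22} + 1142 = 1142 + 24640 \sqrt{22}$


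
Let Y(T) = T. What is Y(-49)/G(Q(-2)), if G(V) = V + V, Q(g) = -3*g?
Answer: -49/12 ≈ -4.0833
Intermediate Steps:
G(V) = 2*V
Y(-49)/G(Q(-2)) = -49/(2*(-3*(-2))) = -49/(2*6) = -49/12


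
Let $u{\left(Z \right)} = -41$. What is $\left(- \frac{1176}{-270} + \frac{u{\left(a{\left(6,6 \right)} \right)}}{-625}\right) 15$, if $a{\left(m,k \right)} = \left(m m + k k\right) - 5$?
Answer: $\frac{24869}{375} \approx 66.317$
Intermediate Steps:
$a{\left(m,k \right)} = -5 + k^{2} + m^{2}$ ($a{\left(m,k \right)} = \left(m^{2} + k^{2}\right) - 5 = \left(k^{2} + m^{2}\right) - 5 = -5 + k^{2} + m^{2}$)
$\left(- \frac{1176}{-270} + \frac{u{\left(a{\left(6,6 \right)} \right)}}{-625}\right) 15 = \left(- \frac{1176}{-270} - \frac{41}{-625}\right) 15 = \left(\left(-1176\right) \left(- \frac{1}{270}\right) - - \frac{41}{625}\right) 15 = \left(\frac{196}{45} + \frac{41}{625}\right) 15 = \frac{24869}{5625} \cdot 15 = \frac{24869}{375}$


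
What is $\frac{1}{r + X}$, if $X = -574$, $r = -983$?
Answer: $- \frac{1}{1557} \approx -0.00064226$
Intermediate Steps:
$\frac{1}{r + X} = \frac{1}{-983 - 574} = \frac{1}{-1557} = - \frac{1}{1557}$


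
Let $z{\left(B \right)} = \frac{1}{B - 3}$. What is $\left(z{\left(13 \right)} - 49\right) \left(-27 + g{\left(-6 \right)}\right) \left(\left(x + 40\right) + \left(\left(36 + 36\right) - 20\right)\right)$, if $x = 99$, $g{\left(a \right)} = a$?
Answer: $\frac{3082167}{10} \approx 3.0822 \cdot 10^{5}$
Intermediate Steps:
$z{\left(B \right)} = \frac{1}{-3 + B}$
$\left(z{\left(13 \right)} - 49\right) \left(-27 + g{\left(-6 \right)}\right) \left(\left(x + 40\right) + \left(\left(36 + 36\right) - 20\right)\right) = \left(\frac{1}{-3 + 13} - 49\right) \left(-27 - 6\right) \left(\left(99 + 40\right) + \left(\left(36 + 36\right) - 20\right)\right) = \left(\frac{1}{10} - 49\right) \left(-33\right) \left(139 + \left(72 - 20\right)\right) = \left(\frac{1}{10} - 49\right) \left(-33\right) \left(139 + 52\right) = \left(- \frac{489}{10}\right) \left(-33\right) 191 = \frac{16137}{10} \cdot 191 = \frac{3082167}{10}$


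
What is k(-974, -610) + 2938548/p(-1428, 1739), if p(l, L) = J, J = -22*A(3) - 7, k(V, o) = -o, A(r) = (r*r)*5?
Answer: -2330378/997 ≈ -2337.4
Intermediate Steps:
A(r) = 5*r² (A(r) = r²*5 = 5*r²)
J = -997 (J = -110*3² - 7 = -110*9 - 7 = -22*45 - 7 = -990 - 7 = -997)
p(l, L) = -997
k(-974, -610) + 2938548/p(-1428, 1739) = -1*(-610) + 2938548/(-997) = 610 + 2938548*(-1/997) = 610 - 2938548/997 = -2330378/997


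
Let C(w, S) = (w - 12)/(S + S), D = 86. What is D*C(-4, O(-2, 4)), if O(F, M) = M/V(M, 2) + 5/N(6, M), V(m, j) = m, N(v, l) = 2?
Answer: -1376/7 ≈ -196.57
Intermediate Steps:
O(F, M) = 7/2 (O(F, M) = M/M + 5/2 = 1 + 5*(1/2) = 1 + 5/2 = 7/2)
C(w, S) = (-12 + w)/(2*S) (C(w, S) = (-12 + w)/((2*S)) = (-12 + w)*(1/(2*S)) = (-12 + w)/(2*S))
D*C(-4, O(-2, 4)) = 86*((-12 - 4)/(2*(7/2))) = 86*((1/2)*(2/7)*(-16)) = 86*(-16/7) = -1376/7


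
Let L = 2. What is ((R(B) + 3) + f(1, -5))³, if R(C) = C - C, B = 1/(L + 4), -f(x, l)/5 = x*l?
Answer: 21952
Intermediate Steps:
f(x, l) = -5*l*x (f(x, l) = -5*x*l = -5*l*x)
B = ⅙ (B = 1/(2 + 4) = 1/6 = ⅙ ≈ 0.16667)
R(C) = 0
((R(B) + 3) + f(1, -5))³ = ((0 + 3) - 5*(-5)*1)³ = (3 + 25)³ = 28³ = 21952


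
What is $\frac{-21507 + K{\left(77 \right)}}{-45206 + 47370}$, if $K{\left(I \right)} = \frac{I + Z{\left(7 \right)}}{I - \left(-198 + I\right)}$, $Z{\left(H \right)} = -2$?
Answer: $- \frac{1419437}{142824} \approx -9.9384$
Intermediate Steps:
$K{\left(I \right)} = - \frac{1}{99} + \frac{I}{198}$ ($K{\left(I \right)} = \frac{I - 2}{I - \left(-198 + I\right)} = \frac{-2 + I}{198} = \left(-2 + I\right) \frac{1}{198} = - \frac{1}{99} + \frac{I}{198}$)
$\frac{-21507 + K{\left(77 \right)}}{-45206 + 47370} = \frac{-21507 + \left(- \frac{1}{99} + \frac{1}{198} \cdot 77\right)}{-45206 + 47370} = \frac{-21507 + \left(- \frac{1}{99} + \frac{7}{18}\right)}{2164} = \left(-21507 + \frac{25}{66}\right) \frac{1}{2164} = \left(- \frac{1419437}{66}\right) \frac{1}{2164} = - \frac{1419437}{142824}$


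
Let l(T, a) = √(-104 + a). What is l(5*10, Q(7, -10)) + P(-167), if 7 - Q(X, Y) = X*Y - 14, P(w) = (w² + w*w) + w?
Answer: 55611 + I*√13 ≈ 55611.0 + 3.6056*I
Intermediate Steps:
P(w) = w + 2*w² (P(w) = (w² + w²) + w = 2*w² + w = w + 2*w²)
Q(X, Y) = 21 - X*Y (Q(X, Y) = 7 - (X*Y - 14) = 7 - (-14 + X*Y) = 7 + (14 - X*Y) = 21 - X*Y)
l(5*10, Q(7, -10)) + P(-167) = √(-104 + (21 - 1*7*(-10))) - 167*(1 + 2*(-167)) = √(-104 + (21 + 70)) - 167*(1 - 334) = √(-104 + 91) - 167*(-333) = √(-13) + 55611 = I*√13 + 55611 = 55611 + I*√13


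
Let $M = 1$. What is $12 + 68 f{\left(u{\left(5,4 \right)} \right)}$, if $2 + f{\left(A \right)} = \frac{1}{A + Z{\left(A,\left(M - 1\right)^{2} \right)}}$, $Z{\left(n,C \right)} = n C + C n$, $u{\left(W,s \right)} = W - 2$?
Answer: $- \frac{304}{3} \approx -101.33$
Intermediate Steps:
$u{\left(W,s \right)} = -2 + W$
$Z{\left(n,C \right)} = 2 C n$ ($Z{\left(n,C \right)} = C n + C n = 2 C n$)
$f{\left(A \right)} = -2 + \frac{1}{A}$ ($f{\left(A \right)} = -2 + \frac{1}{A + 2 \left(1 - 1\right)^{2} A} = -2 + \frac{1}{A + 2 \cdot 0^{2} A} = -2 + \frac{1}{A + 2 \cdot 0 A} = -2 + \frac{1}{A + 0} = -2 + \frac{1}{A}$)
$12 + 68 f{\left(u{\left(5,4 \right)} \right)} = 12 + 68 \left(-2 + \frac{1}{-2 + 5}\right) = 12 + 68 \left(-2 + \frac{1}{3}\right) = 12 + 68 \left(- \frac{5}{3}\right) = 12 - \frac{340}{3} = - \frac{304}{3}$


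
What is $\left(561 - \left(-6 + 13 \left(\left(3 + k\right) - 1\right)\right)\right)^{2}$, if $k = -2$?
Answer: $321489$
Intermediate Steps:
$\left(561 - \left(-6 + 13 \left(\left(3 + k\right) - 1\right)\right)\right)^{2} = \left(561 + \left(- 13 \left(\left(3 - 2\right) - 1\right) + 6\right)\right)^{2} = \left(561 + \left(- 13 \left(1 - 1\right) + 6\right)\right)^{2} = \left(561 + \left(\left(-13\right) 0 + 6\right)\right)^{2} = \left(561 + \left(0 + 6\right)\right)^{2} = \left(561 + 6\right)^{2} = 567^{2} = 321489$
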